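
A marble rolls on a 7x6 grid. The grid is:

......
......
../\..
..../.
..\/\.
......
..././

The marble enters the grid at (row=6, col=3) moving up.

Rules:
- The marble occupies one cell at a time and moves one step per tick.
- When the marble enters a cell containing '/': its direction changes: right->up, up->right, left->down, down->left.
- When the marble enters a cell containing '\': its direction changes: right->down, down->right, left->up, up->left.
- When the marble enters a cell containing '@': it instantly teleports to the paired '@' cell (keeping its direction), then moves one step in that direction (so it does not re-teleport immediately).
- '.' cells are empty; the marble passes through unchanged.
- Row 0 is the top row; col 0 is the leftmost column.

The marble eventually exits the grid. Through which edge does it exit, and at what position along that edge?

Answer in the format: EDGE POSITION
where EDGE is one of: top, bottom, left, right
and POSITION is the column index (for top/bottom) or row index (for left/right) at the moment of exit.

Step 1: enter (6,3), '/' deflects up->right, move right to (6,4)
Step 2: enter (6,4), '.' pass, move right to (6,5)
Step 3: enter (6,5), '/' deflects right->up, move up to (5,5)
Step 4: enter (5,5), '.' pass, move up to (4,5)
Step 5: enter (4,5), '.' pass, move up to (3,5)
Step 6: enter (3,5), '.' pass, move up to (2,5)
Step 7: enter (2,5), '.' pass, move up to (1,5)
Step 8: enter (1,5), '.' pass, move up to (0,5)
Step 9: enter (0,5), '.' pass, move up to (-1,5)
Step 10: at (-1,5) — EXIT via top edge, pos 5

Answer: top 5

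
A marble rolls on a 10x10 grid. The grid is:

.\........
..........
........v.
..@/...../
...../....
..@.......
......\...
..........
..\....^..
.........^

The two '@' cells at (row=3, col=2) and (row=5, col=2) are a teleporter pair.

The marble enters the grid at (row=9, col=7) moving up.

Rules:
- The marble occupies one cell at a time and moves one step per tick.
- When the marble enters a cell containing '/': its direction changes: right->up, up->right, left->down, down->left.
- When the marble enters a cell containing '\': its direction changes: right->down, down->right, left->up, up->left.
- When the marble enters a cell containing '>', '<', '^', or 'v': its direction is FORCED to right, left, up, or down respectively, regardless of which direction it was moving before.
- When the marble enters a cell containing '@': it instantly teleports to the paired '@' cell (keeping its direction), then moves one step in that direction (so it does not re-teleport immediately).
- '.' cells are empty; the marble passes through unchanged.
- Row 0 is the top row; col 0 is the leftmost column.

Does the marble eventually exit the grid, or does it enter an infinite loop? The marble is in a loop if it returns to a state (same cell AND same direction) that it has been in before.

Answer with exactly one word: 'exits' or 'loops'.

Step 1: enter (9,7), '.' pass, move up to (8,7)
Step 2: enter (8,7), '^' forces up->up, move up to (7,7)
Step 3: enter (7,7), '.' pass, move up to (6,7)
Step 4: enter (6,7), '.' pass, move up to (5,7)
Step 5: enter (5,7), '.' pass, move up to (4,7)
Step 6: enter (4,7), '.' pass, move up to (3,7)
Step 7: enter (3,7), '.' pass, move up to (2,7)
Step 8: enter (2,7), '.' pass, move up to (1,7)
Step 9: enter (1,7), '.' pass, move up to (0,7)
Step 10: enter (0,7), '.' pass, move up to (-1,7)
Step 11: at (-1,7) — EXIT via top edge, pos 7

Answer: exits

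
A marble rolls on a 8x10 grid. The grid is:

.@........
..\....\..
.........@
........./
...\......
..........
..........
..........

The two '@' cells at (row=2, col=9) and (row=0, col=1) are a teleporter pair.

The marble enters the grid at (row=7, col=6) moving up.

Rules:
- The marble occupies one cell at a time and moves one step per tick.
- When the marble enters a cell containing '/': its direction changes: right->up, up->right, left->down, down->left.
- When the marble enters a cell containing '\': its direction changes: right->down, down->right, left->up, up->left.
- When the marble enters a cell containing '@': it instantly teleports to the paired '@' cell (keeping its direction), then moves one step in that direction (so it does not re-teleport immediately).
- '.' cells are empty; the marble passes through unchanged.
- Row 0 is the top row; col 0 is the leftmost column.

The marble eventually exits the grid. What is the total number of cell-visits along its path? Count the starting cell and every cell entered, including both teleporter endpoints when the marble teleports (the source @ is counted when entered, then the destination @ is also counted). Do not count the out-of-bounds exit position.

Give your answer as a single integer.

Step 1: enter (7,6), '.' pass, move up to (6,6)
Step 2: enter (6,6), '.' pass, move up to (5,6)
Step 3: enter (5,6), '.' pass, move up to (4,6)
Step 4: enter (4,6), '.' pass, move up to (3,6)
Step 5: enter (3,6), '.' pass, move up to (2,6)
Step 6: enter (2,6), '.' pass, move up to (1,6)
Step 7: enter (1,6), '.' pass, move up to (0,6)
Step 8: enter (0,6), '.' pass, move up to (-1,6)
Step 9: at (-1,6) — EXIT via top edge, pos 6
Path length (cell visits): 8

Answer: 8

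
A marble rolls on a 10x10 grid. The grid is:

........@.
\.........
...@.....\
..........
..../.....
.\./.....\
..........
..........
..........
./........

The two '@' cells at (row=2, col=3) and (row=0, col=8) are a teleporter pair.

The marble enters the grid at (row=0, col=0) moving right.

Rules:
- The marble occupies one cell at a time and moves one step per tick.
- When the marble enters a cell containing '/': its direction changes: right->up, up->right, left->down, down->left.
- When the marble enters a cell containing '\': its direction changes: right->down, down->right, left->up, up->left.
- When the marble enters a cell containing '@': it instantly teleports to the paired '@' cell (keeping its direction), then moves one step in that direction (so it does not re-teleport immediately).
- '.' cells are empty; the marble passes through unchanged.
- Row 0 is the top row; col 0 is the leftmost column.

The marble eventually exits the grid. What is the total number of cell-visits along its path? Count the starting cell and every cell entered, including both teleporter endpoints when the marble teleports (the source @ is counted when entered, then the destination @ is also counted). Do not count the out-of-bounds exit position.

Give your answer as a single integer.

Answer: 19

Derivation:
Step 1: enter (0,0), '.' pass, move right to (0,1)
Step 2: enter (0,1), '.' pass, move right to (0,2)
Step 3: enter (0,2), '.' pass, move right to (0,3)
Step 4: enter (0,3), '.' pass, move right to (0,4)
Step 5: enter (0,4), '.' pass, move right to (0,5)
Step 6: enter (0,5), '.' pass, move right to (0,6)
Step 7: enter (0,6), '.' pass, move right to (0,7)
Step 8: enter (0,7), '.' pass, move right to (0,8)
Step 9: enter (0,8), '@' teleport (0,8)->(2,3), also enter (2,3), move right to (2,4)
Step 10: enter (2,4), '.' pass, move right to (2,5)
Step 11: enter (2,5), '.' pass, move right to (2,6)
Step 12: enter (2,6), '.' pass, move right to (2,7)
Step 13: enter (2,7), '.' pass, move right to (2,8)
Step 14: enter (2,8), '.' pass, move right to (2,9)
Step 15: enter (2,9), '\' deflects right->down, move down to (3,9)
Step 16: enter (3,9), '.' pass, move down to (4,9)
Step 17: enter (4,9), '.' pass, move down to (5,9)
Step 18: enter (5,9), '\' deflects down->right, move right to (5,10)
Step 19: at (5,10) — EXIT via right edge, pos 5
Path length (cell visits): 19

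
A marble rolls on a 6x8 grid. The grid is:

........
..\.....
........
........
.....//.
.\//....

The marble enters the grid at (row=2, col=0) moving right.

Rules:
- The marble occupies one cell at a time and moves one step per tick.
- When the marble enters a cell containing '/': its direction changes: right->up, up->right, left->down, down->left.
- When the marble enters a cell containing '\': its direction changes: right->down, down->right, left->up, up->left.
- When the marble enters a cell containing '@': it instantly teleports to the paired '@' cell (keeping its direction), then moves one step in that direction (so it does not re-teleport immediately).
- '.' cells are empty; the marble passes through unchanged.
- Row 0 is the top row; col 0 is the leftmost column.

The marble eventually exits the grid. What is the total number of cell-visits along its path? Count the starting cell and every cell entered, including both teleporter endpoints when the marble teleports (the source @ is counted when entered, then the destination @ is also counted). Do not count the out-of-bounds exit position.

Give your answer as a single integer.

Step 1: enter (2,0), '.' pass, move right to (2,1)
Step 2: enter (2,1), '.' pass, move right to (2,2)
Step 3: enter (2,2), '.' pass, move right to (2,3)
Step 4: enter (2,3), '.' pass, move right to (2,4)
Step 5: enter (2,4), '.' pass, move right to (2,5)
Step 6: enter (2,5), '.' pass, move right to (2,6)
Step 7: enter (2,6), '.' pass, move right to (2,7)
Step 8: enter (2,7), '.' pass, move right to (2,8)
Step 9: at (2,8) — EXIT via right edge, pos 2
Path length (cell visits): 8

Answer: 8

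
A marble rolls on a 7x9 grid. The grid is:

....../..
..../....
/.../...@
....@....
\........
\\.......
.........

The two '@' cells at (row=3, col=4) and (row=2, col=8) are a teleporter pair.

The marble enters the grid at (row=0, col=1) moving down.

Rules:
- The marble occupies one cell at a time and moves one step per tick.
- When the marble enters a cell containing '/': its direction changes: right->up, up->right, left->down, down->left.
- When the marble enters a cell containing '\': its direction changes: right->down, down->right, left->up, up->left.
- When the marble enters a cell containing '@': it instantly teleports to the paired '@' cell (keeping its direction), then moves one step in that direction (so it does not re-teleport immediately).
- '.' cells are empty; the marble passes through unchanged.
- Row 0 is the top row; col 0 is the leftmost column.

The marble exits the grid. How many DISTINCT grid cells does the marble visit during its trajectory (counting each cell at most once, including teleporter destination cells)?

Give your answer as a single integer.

Answer: 13

Derivation:
Step 1: enter (0,1), '.' pass, move down to (1,1)
Step 2: enter (1,1), '.' pass, move down to (2,1)
Step 3: enter (2,1), '.' pass, move down to (3,1)
Step 4: enter (3,1), '.' pass, move down to (4,1)
Step 5: enter (4,1), '.' pass, move down to (5,1)
Step 6: enter (5,1), '\' deflects down->right, move right to (5,2)
Step 7: enter (5,2), '.' pass, move right to (5,3)
Step 8: enter (5,3), '.' pass, move right to (5,4)
Step 9: enter (5,4), '.' pass, move right to (5,5)
Step 10: enter (5,5), '.' pass, move right to (5,6)
Step 11: enter (5,6), '.' pass, move right to (5,7)
Step 12: enter (5,7), '.' pass, move right to (5,8)
Step 13: enter (5,8), '.' pass, move right to (5,9)
Step 14: at (5,9) — EXIT via right edge, pos 5
Distinct cells visited: 13 (path length 13)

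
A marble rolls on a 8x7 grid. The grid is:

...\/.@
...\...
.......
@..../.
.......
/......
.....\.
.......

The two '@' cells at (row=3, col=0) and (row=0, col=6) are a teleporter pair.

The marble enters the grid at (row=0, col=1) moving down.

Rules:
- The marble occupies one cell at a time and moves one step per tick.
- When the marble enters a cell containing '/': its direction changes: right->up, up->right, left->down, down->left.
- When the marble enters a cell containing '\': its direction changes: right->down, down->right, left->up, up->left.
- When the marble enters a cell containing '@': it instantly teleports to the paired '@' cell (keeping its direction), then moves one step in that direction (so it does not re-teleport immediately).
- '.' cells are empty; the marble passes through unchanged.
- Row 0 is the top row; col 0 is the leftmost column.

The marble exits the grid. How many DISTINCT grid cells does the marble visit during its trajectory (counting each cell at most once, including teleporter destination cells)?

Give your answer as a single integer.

Step 1: enter (0,1), '.' pass, move down to (1,1)
Step 2: enter (1,1), '.' pass, move down to (2,1)
Step 3: enter (2,1), '.' pass, move down to (3,1)
Step 4: enter (3,1), '.' pass, move down to (4,1)
Step 5: enter (4,1), '.' pass, move down to (5,1)
Step 6: enter (5,1), '.' pass, move down to (6,1)
Step 7: enter (6,1), '.' pass, move down to (7,1)
Step 8: enter (7,1), '.' pass, move down to (8,1)
Step 9: at (8,1) — EXIT via bottom edge, pos 1
Distinct cells visited: 8 (path length 8)

Answer: 8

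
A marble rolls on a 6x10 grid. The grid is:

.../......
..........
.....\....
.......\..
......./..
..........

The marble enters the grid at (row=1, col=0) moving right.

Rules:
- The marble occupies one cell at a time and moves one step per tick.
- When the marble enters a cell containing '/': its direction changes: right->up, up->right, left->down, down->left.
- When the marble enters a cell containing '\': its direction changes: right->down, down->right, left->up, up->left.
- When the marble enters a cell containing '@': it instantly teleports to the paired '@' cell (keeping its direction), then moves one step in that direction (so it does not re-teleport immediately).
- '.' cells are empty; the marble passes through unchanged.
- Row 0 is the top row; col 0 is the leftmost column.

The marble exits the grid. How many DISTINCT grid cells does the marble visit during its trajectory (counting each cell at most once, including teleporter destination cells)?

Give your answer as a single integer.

Answer: 10

Derivation:
Step 1: enter (1,0), '.' pass, move right to (1,1)
Step 2: enter (1,1), '.' pass, move right to (1,2)
Step 3: enter (1,2), '.' pass, move right to (1,3)
Step 4: enter (1,3), '.' pass, move right to (1,4)
Step 5: enter (1,4), '.' pass, move right to (1,5)
Step 6: enter (1,5), '.' pass, move right to (1,6)
Step 7: enter (1,6), '.' pass, move right to (1,7)
Step 8: enter (1,7), '.' pass, move right to (1,8)
Step 9: enter (1,8), '.' pass, move right to (1,9)
Step 10: enter (1,9), '.' pass, move right to (1,10)
Step 11: at (1,10) — EXIT via right edge, pos 1
Distinct cells visited: 10 (path length 10)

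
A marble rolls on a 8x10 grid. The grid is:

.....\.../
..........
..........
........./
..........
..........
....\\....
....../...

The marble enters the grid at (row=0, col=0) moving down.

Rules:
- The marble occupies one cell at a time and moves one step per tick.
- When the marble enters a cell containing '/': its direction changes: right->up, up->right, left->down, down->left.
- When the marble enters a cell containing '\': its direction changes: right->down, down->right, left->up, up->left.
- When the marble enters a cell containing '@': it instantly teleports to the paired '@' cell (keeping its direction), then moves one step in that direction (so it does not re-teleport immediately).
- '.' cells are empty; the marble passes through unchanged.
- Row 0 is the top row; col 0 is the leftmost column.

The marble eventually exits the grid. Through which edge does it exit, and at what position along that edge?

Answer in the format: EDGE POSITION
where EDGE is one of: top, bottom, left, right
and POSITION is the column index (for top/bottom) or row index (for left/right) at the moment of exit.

Answer: bottom 0

Derivation:
Step 1: enter (0,0), '.' pass, move down to (1,0)
Step 2: enter (1,0), '.' pass, move down to (2,0)
Step 3: enter (2,0), '.' pass, move down to (3,0)
Step 4: enter (3,0), '.' pass, move down to (4,0)
Step 5: enter (4,0), '.' pass, move down to (5,0)
Step 6: enter (5,0), '.' pass, move down to (6,0)
Step 7: enter (6,0), '.' pass, move down to (7,0)
Step 8: enter (7,0), '.' pass, move down to (8,0)
Step 9: at (8,0) — EXIT via bottom edge, pos 0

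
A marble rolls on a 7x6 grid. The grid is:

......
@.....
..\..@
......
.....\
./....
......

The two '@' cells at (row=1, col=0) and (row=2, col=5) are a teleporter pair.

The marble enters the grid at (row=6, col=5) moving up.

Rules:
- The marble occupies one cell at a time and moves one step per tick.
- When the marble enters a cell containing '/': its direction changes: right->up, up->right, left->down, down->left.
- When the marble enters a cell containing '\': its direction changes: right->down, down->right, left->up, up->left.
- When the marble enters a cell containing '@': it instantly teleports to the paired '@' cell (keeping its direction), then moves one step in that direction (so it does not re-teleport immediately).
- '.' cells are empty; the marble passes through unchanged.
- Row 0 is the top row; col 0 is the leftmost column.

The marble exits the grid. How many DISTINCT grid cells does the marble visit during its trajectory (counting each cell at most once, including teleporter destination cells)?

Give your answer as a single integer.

Step 1: enter (6,5), '.' pass, move up to (5,5)
Step 2: enter (5,5), '.' pass, move up to (4,5)
Step 3: enter (4,5), '\' deflects up->left, move left to (4,4)
Step 4: enter (4,4), '.' pass, move left to (4,3)
Step 5: enter (4,3), '.' pass, move left to (4,2)
Step 6: enter (4,2), '.' pass, move left to (4,1)
Step 7: enter (4,1), '.' pass, move left to (4,0)
Step 8: enter (4,0), '.' pass, move left to (4,-1)
Step 9: at (4,-1) — EXIT via left edge, pos 4
Distinct cells visited: 8 (path length 8)

Answer: 8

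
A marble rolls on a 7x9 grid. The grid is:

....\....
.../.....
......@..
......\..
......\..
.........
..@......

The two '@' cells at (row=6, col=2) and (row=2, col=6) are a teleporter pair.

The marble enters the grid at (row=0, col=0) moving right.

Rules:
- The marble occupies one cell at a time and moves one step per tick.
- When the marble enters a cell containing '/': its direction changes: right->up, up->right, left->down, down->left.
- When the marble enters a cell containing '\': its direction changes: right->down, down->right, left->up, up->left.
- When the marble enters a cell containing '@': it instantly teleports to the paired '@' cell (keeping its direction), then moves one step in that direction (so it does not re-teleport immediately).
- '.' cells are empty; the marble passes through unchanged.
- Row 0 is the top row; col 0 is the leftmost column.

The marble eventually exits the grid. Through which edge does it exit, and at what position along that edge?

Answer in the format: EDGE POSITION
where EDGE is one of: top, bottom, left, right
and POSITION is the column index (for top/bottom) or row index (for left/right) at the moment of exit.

Step 1: enter (0,0), '.' pass, move right to (0,1)
Step 2: enter (0,1), '.' pass, move right to (0,2)
Step 3: enter (0,2), '.' pass, move right to (0,3)
Step 4: enter (0,3), '.' pass, move right to (0,4)
Step 5: enter (0,4), '\' deflects right->down, move down to (1,4)
Step 6: enter (1,4), '.' pass, move down to (2,4)
Step 7: enter (2,4), '.' pass, move down to (3,4)
Step 8: enter (3,4), '.' pass, move down to (4,4)
Step 9: enter (4,4), '.' pass, move down to (5,4)
Step 10: enter (5,4), '.' pass, move down to (6,4)
Step 11: enter (6,4), '.' pass, move down to (7,4)
Step 12: at (7,4) — EXIT via bottom edge, pos 4

Answer: bottom 4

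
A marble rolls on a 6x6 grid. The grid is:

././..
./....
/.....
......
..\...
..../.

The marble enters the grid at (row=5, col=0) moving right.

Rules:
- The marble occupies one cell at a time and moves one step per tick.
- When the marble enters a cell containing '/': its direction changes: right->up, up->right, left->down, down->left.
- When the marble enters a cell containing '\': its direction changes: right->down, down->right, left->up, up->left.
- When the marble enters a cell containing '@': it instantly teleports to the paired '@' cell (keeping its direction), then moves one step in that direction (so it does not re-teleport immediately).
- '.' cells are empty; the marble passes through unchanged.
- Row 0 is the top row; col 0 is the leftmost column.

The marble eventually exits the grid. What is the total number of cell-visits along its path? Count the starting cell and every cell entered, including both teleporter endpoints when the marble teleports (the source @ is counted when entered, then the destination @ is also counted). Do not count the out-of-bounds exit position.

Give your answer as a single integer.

Answer: 10

Derivation:
Step 1: enter (5,0), '.' pass, move right to (5,1)
Step 2: enter (5,1), '.' pass, move right to (5,2)
Step 3: enter (5,2), '.' pass, move right to (5,3)
Step 4: enter (5,3), '.' pass, move right to (5,4)
Step 5: enter (5,4), '/' deflects right->up, move up to (4,4)
Step 6: enter (4,4), '.' pass, move up to (3,4)
Step 7: enter (3,4), '.' pass, move up to (2,4)
Step 8: enter (2,4), '.' pass, move up to (1,4)
Step 9: enter (1,4), '.' pass, move up to (0,4)
Step 10: enter (0,4), '.' pass, move up to (-1,4)
Step 11: at (-1,4) — EXIT via top edge, pos 4
Path length (cell visits): 10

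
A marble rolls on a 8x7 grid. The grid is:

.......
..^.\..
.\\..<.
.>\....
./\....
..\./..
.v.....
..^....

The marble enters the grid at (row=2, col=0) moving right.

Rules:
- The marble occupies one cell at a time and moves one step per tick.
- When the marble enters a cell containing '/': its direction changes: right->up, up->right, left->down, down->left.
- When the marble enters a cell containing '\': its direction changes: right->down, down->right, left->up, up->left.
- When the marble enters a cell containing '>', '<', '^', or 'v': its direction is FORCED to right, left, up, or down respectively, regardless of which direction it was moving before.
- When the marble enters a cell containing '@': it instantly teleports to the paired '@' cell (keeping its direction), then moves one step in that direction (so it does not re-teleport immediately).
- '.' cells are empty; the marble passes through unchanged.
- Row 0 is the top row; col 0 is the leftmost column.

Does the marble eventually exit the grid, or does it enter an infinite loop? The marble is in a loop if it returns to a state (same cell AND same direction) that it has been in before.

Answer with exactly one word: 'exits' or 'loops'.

Step 1: enter (2,0), '.' pass, move right to (2,1)
Step 2: enter (2,1), '\' deflects right->down, move down to (3,1)
Step 3: enter (3,1), '>' forces down->right, move right to (3,2)
Step 4: enter (3,2), '\' deflects right->down, move down to (4,2)
Step 5: enter (4,2), '\' deflects down->right, move right to (4,3)
Step 6: enter (4,3), '.' pass, move right to (4,4)
Step 7: enter (4,4), '.' pass, move right to (4,5)
Step 8: enter (4,5), '.' pass, move right to (4,6)
Step 9: enter (4,6), '.' pass, move right to (4,7)
Step 10: at (4,7) — EXIT via right edge, pos 4

Answer: exits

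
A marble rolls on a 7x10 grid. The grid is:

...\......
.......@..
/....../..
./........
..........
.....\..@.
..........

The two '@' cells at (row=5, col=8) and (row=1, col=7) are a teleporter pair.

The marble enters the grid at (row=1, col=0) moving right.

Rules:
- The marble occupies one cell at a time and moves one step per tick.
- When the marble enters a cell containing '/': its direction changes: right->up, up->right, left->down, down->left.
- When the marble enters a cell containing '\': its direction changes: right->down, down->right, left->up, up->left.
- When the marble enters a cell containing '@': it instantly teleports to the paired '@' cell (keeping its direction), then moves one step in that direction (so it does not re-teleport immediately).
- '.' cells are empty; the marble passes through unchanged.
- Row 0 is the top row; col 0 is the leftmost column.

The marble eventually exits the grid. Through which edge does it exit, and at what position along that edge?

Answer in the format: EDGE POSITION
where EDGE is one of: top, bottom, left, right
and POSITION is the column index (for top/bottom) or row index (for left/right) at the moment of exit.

Answer: right 5

Derivation:
Step 1: enter (1,0), '.' pass, move right to (1,1)
Step 2: enter (1,1), '.' pass, move right to (1,2)
Step 3: enter (1,2), '.' pass, move right to (1,3)
Step 4: enter (1,3), '.' pass, move right to (1,4)
Step 5: enter (1,4), '.' pass, move right to (1,5)
Step 6: enter (1,5), '.' pass, move right to (1,6)
Step 7: enter (1,6), '.' pass, move right to (1,7)
Step 8: enter (1,7), '@' teleport (1,7)->(5,8), also enter (5,8), move right to (5,9)
Step 9: enter (5,9), '.' pass, move right to (5,10)
Step 10: at (5,10) — EXIT via right edge, pos 5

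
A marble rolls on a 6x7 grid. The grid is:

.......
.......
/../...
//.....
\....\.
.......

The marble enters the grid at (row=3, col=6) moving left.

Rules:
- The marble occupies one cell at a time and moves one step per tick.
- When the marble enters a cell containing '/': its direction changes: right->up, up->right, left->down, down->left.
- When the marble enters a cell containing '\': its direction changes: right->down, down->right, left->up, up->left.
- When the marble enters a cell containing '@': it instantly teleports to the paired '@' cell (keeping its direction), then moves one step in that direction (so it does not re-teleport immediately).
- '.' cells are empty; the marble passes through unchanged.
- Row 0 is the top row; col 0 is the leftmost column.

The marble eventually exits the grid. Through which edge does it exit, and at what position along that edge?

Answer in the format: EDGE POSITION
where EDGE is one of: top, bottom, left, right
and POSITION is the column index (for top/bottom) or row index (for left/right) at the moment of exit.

Step 1: enter (3,6), '.' pass, move left to (3,5)
Step 2: enter (3,5), '.' pass, move left to (3,4)
Step 3: enter (3,4), '.' pass, move left to (3,3)
Step 4: enter (3,3), '.' pass, move left to (3,2)
Step 5: enter (3,2), '.' pass, move left to (3,1)
Step 6: enter (3,1), '/' deflects left->down, move down to (4,1)
Step 7: enter (4,1), '.' pass, move down to (5,1)
Step 8: enter (5,1), '.' pass, move down to (6,1)
Step 9: at (6,1) — EXIT via bottom edge, pos 1

Answer: bottom 1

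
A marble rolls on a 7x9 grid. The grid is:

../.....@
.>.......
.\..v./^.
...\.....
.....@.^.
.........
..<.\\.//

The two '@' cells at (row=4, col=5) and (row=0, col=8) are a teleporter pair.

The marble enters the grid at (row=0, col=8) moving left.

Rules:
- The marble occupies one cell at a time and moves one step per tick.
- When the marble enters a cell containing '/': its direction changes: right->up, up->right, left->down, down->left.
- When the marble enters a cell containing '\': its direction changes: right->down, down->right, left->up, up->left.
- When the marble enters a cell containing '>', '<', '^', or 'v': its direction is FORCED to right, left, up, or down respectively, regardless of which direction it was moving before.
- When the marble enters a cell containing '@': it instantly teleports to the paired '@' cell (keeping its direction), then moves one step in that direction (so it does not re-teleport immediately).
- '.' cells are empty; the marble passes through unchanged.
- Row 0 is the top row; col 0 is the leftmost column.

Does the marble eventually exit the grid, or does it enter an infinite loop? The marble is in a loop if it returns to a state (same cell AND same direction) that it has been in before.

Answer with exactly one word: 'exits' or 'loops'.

Step 1: enter (0,8), '@' teleport (0,8)->(4,5), also enter (4,5), move left to (4,4)
Step 2: enter (4,4), '.' pass, move left to (4,3)
Step 3: enter (4,3), '.' pass, move left to (4,2)
Step 4: enter (4,2), '.' pass, move left to (4,1)
Step 5: enter (4,1), '.' pass, move left to (4,0)
Step 6: enter (4,0), '.' pass, move left to (4,-1)
Step 7: at (4,-1) — EXIT via left edge, pos 4

Answer: exits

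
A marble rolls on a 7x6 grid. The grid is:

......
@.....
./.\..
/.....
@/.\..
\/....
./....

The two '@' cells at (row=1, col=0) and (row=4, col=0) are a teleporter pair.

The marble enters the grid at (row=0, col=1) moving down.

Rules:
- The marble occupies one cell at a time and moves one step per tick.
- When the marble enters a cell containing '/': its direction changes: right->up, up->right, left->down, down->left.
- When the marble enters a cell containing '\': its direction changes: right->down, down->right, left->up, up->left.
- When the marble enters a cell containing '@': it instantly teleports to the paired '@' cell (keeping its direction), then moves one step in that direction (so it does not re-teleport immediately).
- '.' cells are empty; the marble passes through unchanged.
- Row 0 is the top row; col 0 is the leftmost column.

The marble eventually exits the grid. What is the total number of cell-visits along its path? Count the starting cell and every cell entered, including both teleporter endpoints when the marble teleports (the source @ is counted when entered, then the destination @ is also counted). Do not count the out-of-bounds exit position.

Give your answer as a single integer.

Step 1: enter (0,1), '.' pass, move down to (1,1)
Step 2: enter (1,1), '.' pass, move down to (2,1)
Step 3: enter (2,1), '/' deflects down->left, move left to (2,0)
Step 4: enter (2,0), '.' pass, move left to (2,-1)
Step 5: at (2,-1) — EXIT via left edge, pos 2
Path length (cell visits): 4

Answer: 4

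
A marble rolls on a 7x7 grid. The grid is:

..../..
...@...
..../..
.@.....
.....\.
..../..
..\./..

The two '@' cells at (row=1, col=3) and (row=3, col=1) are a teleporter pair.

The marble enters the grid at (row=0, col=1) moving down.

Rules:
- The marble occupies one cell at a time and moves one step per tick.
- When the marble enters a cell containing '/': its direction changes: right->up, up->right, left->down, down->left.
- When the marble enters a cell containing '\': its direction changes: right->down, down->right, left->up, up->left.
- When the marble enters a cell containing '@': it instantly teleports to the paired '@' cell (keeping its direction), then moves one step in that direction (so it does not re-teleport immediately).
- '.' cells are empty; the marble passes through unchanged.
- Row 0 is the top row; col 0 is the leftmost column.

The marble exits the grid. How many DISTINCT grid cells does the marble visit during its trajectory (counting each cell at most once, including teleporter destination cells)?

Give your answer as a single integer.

Step 1: enter (0,1), '.' pass, move down to (1,1)
Step 2: enter (1,1), '.' pass, move down to (2,1)
Step 3: enter (2,1), '.' pass, move down to (3,1)
Step 4: enter (3,1), '@' teleport (3,1)->(1,3), also enter (1,3), move down to (2,3)
Step 5: enter (2,3), '.' pass, move down to (3,3)
Step 6: enter (3,3), '.' pass, move down to (4,3)
Step 7: enter (4,3), '.' pass, move down to (5,3)
Step 8: enter (5,3), '.' pass, move down to (6,3)
Step 9: enter (6,3), '.' pass, move down to (7,3)
Step 10: at (7,3) — EXIT via bottom edge, pos 3
Distinct cells visited: 10 (path length 10)

Answer: 10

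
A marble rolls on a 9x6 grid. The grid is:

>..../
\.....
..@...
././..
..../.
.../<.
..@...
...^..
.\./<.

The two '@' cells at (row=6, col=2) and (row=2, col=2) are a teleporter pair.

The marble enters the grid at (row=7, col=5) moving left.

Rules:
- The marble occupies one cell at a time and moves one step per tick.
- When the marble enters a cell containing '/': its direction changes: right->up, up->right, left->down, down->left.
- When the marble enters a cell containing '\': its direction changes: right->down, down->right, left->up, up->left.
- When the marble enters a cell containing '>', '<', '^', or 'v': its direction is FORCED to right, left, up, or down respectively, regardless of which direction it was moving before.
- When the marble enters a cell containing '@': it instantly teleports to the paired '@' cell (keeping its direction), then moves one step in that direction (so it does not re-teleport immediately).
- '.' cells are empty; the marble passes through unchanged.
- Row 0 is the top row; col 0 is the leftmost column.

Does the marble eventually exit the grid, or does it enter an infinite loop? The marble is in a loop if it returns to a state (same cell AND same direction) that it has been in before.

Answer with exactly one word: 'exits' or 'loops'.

Answer: loops

Derivation:
Step 1: enter (7,5), '.' pass, move left to (7,4)
Step 2: enter (7,4), '.' pass, move left to (7,3)
Step 3: enter (7,3), '^' forces left->up, move up to (6,3)
Step 4: enter (6,3), '.' pass, move up to (5,3)
Step 5: enter (5,3), '/' deflects up->right, move right to (5,4)
Step 6: enter (5,4), '<' forces right->left, move left to (5,3)
Step 7: enter (5,3), '/' deflects left->down, move down to (6,3)
Step 8: enter (6,3), '.' pass, move down to (7,3)
Step 9: enter (7,3), '^' forces down->up, move up to (6,3)
Step 10: at (6,3) dir=up — LOOP DETECTED (seen before)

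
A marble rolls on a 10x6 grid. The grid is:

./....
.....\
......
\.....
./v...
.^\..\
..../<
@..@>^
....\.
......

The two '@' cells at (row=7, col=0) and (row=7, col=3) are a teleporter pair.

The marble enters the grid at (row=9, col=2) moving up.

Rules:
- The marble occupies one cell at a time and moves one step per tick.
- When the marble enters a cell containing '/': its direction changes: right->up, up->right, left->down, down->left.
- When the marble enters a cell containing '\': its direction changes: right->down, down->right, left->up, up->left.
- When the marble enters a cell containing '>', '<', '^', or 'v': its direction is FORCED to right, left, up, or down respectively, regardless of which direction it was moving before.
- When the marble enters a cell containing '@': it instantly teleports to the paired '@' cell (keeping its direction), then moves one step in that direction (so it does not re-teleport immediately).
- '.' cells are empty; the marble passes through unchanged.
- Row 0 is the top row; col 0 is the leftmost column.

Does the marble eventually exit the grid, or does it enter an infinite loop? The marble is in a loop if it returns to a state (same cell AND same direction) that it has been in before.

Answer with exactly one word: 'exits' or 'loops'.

Step 1: enter (9,2), '.' pass, move up to (8,2)
Step 2: enter (8,2), '.' pass, move up to (7,2)
Step 3: enter (7,2), '.' pass, move up to (6,2)
Step 4: enter (6,2), '.' pass, move up to (5,2)
Step 5: enter (5,2), '\' deflects up->left, move left to (5,1)
Step 6: enter (5,1), '^' forces left->up, move up to (4,1)
Step 7: enter (4,1), '/' deflects up->right, move right to (4,2)
Step 8: enter (4,2), 'v' forces right->down, move down to (5,2)
Step 9: enter (5,2), '\' deflects down->right, move right to (5,3)
Step 10: enter (5,3), '.' pass, move right to (5,4)
Step 11: enter (5,4), '.' pass, move right to (5,5)
Step 12: enter (5,5), '\' deflects right->down, move down to (6,5)
Step 13: enter (6,5), '<' forces down->left, move left to (6,4)
Step 14: enter (6,4), '/' deflects left->down, move down to (7,4)
Step 15: enter (7,4), '>' forces down->right, move right to (7,5)
Step 16: enter (7,5), '^' forces right->up, move up to (6,5)
Step 17: enter (6,5), '<' forces up->left, move left to (6,4)
Step 18: at (6,4) dir=left — LOOP DETECTED (seen before)

Answer: loops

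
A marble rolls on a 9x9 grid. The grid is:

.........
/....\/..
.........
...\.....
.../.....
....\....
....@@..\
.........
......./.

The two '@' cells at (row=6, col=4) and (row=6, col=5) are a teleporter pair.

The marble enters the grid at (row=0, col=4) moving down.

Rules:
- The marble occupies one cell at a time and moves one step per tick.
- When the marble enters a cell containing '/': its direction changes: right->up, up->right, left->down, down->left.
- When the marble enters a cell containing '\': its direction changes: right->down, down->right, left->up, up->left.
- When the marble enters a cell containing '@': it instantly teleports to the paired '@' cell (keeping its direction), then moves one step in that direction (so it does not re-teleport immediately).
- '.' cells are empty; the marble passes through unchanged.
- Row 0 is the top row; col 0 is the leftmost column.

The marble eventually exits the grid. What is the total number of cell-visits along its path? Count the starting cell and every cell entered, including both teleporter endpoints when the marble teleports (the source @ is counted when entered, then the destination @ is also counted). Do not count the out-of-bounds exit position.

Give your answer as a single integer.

Step 1: enter (0,4), '.' pass, move down to (1,4)
Step 2: enter (1,4), '.' pass, move down to (2,4)
Step 3: enter (2,4), '.' pass, move down to (3,4)
Step 4: enter (3,4), '.' pass, move down to (4,4)
Step 5: enter (4,4), '.' pass, move down to (5,4)
Step 6: enter (5,4), '\' deflects down->right, move right to (5,5)
Step 7: enter (5,5), '.' pass, move right to (5,6)
Step 8: enter (5,6), '.' pass, move right to (5,7)
Step 9: enter (5,7), '.' pass, move right to (5,8)
Step 10: enter (5,8), '.' pass, move right to (5,9)
Step 11: at (5,9) — EXIT via right edge, pos 5
Path length (cell visits): 10

Answer: 10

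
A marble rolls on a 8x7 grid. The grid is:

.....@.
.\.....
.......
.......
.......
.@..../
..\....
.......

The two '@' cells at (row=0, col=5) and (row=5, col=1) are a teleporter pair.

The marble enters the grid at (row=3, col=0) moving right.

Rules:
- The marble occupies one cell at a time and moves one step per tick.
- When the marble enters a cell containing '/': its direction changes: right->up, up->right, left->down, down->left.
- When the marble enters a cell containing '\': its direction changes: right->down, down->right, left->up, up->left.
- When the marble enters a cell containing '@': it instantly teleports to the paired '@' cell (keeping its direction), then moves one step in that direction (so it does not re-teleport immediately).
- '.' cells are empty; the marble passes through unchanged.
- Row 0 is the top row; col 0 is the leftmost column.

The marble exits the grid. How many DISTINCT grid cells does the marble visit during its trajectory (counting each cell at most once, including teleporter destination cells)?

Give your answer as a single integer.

Answer: 7

Derivation:
Step 1: enter (3,0), '.' pass, move right to (3,1)
Step 2: enter (3,1), '.' pass, move right to (3,2)
Step 3: enter (3,2), '.' pass, move right to (3,3)
Step 4: enter (3,3), '.' pass, move right to (3,4)
Step 5: enter (3,4), '.' pass, move right to (3,5)
Step 6: enter (3,5), '.' pass, move right to (3,6)
Step 7: enter (3,6), '.' pass, move right to (3,7)
Step 8: at (3,7) — EXIT via right edge, pos 3
Distinct cells visited: 7 (path length 7)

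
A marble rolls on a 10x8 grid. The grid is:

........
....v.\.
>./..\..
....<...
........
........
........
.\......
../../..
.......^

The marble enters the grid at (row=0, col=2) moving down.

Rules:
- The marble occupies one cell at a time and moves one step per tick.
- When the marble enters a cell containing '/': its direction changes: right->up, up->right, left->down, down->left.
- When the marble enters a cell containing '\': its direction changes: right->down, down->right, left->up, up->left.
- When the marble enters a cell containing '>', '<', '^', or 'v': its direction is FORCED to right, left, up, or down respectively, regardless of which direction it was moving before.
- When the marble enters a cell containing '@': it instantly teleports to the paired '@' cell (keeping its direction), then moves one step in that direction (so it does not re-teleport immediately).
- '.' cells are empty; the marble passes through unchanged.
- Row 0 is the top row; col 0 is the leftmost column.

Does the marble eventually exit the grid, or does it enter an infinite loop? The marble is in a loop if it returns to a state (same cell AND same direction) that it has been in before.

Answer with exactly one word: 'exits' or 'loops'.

Answer: exits

Derivation:
Step 1: enter (0,2), '.' pass, move down to (1,2)
Step 2: enter (1,2), '.' pass, move down to (2,2)
Step 3: enter (2,2), '/' deflects down->left, move left to (2,1)
Step 4: enter (2,1), '.' pass, move left to (2,0)
Step 5: enter (2,0), '>' forces left->right, move right to (2,1)
Step 6: enter (2,1), '.' pass, move right to (2,2)
Step 7: enter (2,2), '/' deflects right->up, move up to (1,2)
Step 8: enter (1,2), '.' pass, move up to (0,2)
Step 9: enter (0,2), '.' pass, move up to (-1,2)
Step 10: at (-1,2) — EXIT via top edge, pos 2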